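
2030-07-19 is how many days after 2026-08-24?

1425

Aug 24, 2026 → Aug 24, 2027: 365 days.
Aug 24, 2027 → Aug 24, 2028: 366 days (Feb 29, 2028 is in that span).
Aug 24, 2028 → Aug 24, 2029: 365 days.
Aug 24, 2029 → Sep 24, 2029: 31 days (August has 31).
Sep 24, 2029 → Oct 24, 2029: 30 days (September has 30).
Oct 24, 2029 → Nov 24, 2029: 31 days (October has 31).
Nov 24, 2029 → Dec 24, 2029: 30 days (November has 30).
Dec 24, 2029 → Jan 24, 2030: 31 days (December has 31).
Jan 24, 2030 → Feb 24, 2030: 31 days (January has 31).
Feb 24, 2030 → Mar 24, 2030: 28 days (February has 28).
Mar 24, 2030 → Apr 24, 2030: 31 days (March has 31).
Apr 24, 2030 → May 24, 2030: 30 days (April has 30).
May 24, 2030 → Jun 24, 2030: 31 days (May has 31).
Jun 24, 2030 → Jul 19, 2030: 25 days.
Total: 1425 days.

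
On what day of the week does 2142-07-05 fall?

Doomsday rule: the anchor day for the 2100s is Sunday. For year 42: 42÷12 = 3 r 6, and 6÷4 = 1, so 3+6+1 = 10.
Sunday + 10 ≡ Wednesday — that's 2142's doomsday.
In July the doomsday date is Jul 11.
Jul 5 is 6 days before Jul 11; 6 mod 7 = 6, so Wednesday − 6 = Thursday.

Thursday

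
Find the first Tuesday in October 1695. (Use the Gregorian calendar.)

October 4, 1695

October 1, 1695 is a Saturday.
The first Tuesday is therefore October 4 (3 days later).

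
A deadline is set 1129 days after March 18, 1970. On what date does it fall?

April 20, 1973

+365 (one year) → Mar 18, 1971 (764 left).
+366 (one year; includes Feb 29, 1972) → Mar 18, 1972 (398 left).
Mar has 31 days: +14 → Apr 1, 1972 (384 left).
Apr has 30 days: +30 → May 1, 1972 (354 left).
May has 31 days: +31 → Jun 1, 1972 (323 left).
Jun has 30 days: +30 → Jul 1, 1972 (293 left).
Jul has 31 days: +31 → Aug 1, 1972 (262 left).
Aug has 31 days: +31 → Sep 1, 1972 (231 left).
Sep has 30 days: +30 → Oct 1, 1972 (201 left).
Oct has 31 days: +31 → Nov 1, 1972 (170 left).
Nov has 30 days: +30 → Dec 1, 1972 (140 left).
Dec has 31 days: +31 → Jan 1, 1973 (109 left).
Jan has 31 days: +31 → Feb 1, 1973 (78 left).
Feb has 28 days: +28 → Mar 1, 1973 (50 left).
Mar has 31 days: +31 → Apr 1, 1973 (19 left).
+19 → Apr 20, 1973.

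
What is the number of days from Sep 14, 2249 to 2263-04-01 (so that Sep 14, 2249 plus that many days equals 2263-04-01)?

Sep 14, 2249 → Sep 14, 2250: 365 days.
Sep 14, 2250 → Sep 14, 2251: 365 days.
Sep 14, 2251 → Sep 14, 2252: 366 days (Feb 29, 2252 is in that span).
Sep 14, 2252 → Sep 14, 2253: 365 days.
Sep 14, 2253 → Sep 14, 2254: 365 days.
Sep 14, 2254 → Sep 14, 2255: 365 days.
Sep 14, 2255 → Sep 14, 2256: 366 days (Feb 29, 2256 is in that span).
Sep 14, 2256 → Sep 14, 2257: 365 days.
Sep 14, 2257 → Sep 14, 2258: 365 days.
Sep 14, 2258 → Sep 14, 2259: 365 days.
Sep 14, 2259 → Sep 14, 2260: 366 days (Feb 29, 2260 is in that span).
Sep 14, 2260 → Sep 14, 2261: 365 days.
Sep 14, 2261 → Sep 14, 2262: 365 days.
Sep 14, 2262 → Oct 14, 2262: 30 days (September has 30).
Oct 14, 2262 → Nov 14, 2262: 31 days (October has 31).
Nov 14, 2262 → Dec 14, 2262: 30 days (November has 30).
Dec 14, 2262 → Jan 14, 2263: 31 days (December has 31).
Jan 14, 2263 → Feb 14, 2263: 31 days (January has 31).
Feb 14, 2263 → Mar 14, 2263: 28 days (February has 28).
Mar 14, 2263 → Apr 1, 2263: 18 days.
Total: 4947 days.

4947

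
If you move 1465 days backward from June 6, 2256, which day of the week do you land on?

Wednesday

Jun 6, 2256 is a Friday.
1465 mod 7 = 2, so 1465 days before a Friday is Friday − 2 = Wednesday.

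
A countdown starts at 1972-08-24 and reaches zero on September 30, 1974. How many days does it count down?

Aug 24, 1972 → Aug 24, 1973: 365 days.
Aug 24, 1973 → Aug 24, 1974: 365 days.
Aug 24, 1974 → Sep 24, 1974: 31 days (August has 31).
Sep 24, 1974 → Sep 30, 1974: 6 days.
Total: 767 days.

767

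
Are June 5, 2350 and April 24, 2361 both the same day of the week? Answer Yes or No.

From Jun 5, 2350 to Apr 24, 2361 is 3976 days.
3976 mod 7 = 0, so they are the same weekday.
(Jun 5, 2350 is a Monday; Apr 24, 2361 is a Monday.)

Yes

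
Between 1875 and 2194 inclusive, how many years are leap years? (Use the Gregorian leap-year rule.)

78

Multiples of 4 in [1875,2194]: 80.
Of those, multiples of 100: 3 (not leap unless ÷400).
Multiples of 400: 1.
Leap years = 80 − 3 + 1 = 78.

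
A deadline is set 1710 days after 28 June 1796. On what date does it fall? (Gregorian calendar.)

March 5, 1801

+365 (one year) → Jun 28, 1797 (1345 left).
+365 (one year) → Jun 28, 1798 (980 left).
+365 (one year) → Jun 28, 1799 (615 left).
+365 (one year) → Jun 28, 1800 (250 left).
Jun has 30 days: +3 → Jul 1, 1800 (247 left).
Jul has 31 days: +31 → Aug 1, 1800 (216 left).
Aug has 31 days: +31 → Sep 1, 1800 (185 left).
Sep has 30 days: +30 → Oct 1, 1800 (155 left).
Oct has 31 days: +31 → Nov 1, 1800 (124 left).
Nov has 30 days: +30 → Dec 1, 1800 (94 left).
Dec has 31 days: +31 → Jan 1, 1801 (63 left).
Jan has 31 days: +31 → Feb 1, 1801 (32 left).
Feb has 28 days: +28 → Mar 1, 1801 (4 left).
+4 → Mar 5, 1801.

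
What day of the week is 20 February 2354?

Doomsday rule: the anchor day for the 2300s is Wednesday. For year 54: 54÷12 = 4 r 6, and 6÷4 = 1, so 4+6+1 = 11.
Wednesday + 11 ≡ Sunday — that's 2354's doomsday.
In February the doomsday date is Feb 28 (2354 is not a leap year).
Feb 20 is 8 days before Feb 28; 8 mod 7 = 1, so Sunday − 1 = Saturday.

Saturday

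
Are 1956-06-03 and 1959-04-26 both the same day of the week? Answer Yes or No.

Yes

From Jun 3, 1956 to Apr 26, 1959 is 1057 days.
1057 mod 7 = 0, so they are the same weekday.
(Jun 3, 1956 is a Sunday; Apr 26, 1959 is a Sunday.)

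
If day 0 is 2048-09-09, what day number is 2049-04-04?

207

Sep 9, 2048 → Oct 9, 2048: 30 days (September has 30).
Oct 9, 2048 → Nov 9, 2048: 31 days (October has 31).
Nov 9, 2048 → Dec 9, 2048: 30 days (November has 30).
Dec 9, 2048 → Jan 9, 2049: 31 days (December has 31).
Jan 9, 2049 → Feb 9, 2049: 31 days (January has 31).
Feb 9, 2049 → Mar 9, 2049: 28 days (February has 28).
Mar 9, 2049 → Apr 4, 2049: 26 days.
Total: 207 days.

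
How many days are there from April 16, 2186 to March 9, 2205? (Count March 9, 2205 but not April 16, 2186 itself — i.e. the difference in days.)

6901

Apr 16, 2186 → Apr 16, 2187: 365 days.
Apr 16, 2187 → Apr 16, 2188: 366 days (Feb 29, 2188 is in that span).
Apr 16, 2188 → Apr 16, 2189: 365 days.
Apr 16, 2189 → Apr 16, 2190: 365 days.
Apr 16, 2190 → Apr 16, 2191: 365 days.
Apr 16, 2191 → Apr 16, 2192: 366 days (Feb 29, 2192 is in that span).
Apr 16, 2192 → Apr 16, 2193: 365 days.
Apr 16, 2193 → Apr 16, 2194: 365 days.
Apr 16, 2194 → Apr 16, 2195: 365 days.
Apr 16, 2195 → Apr 16, 2196: 366 days (Feb 29, 2196 is in that span).
Apr 16, 2196 → Apr 16, 2197: 365 days.
Apr 16, 2197 → Apr 16, 2198: 365 days.
Apr 16, 2198 → Apr 16, 2199: 365 days.
Apr 16, 2199 → Apr 16, 2200: 365 days.
Apr 16, 2200 → Apr 16, 2201: 365 days.
Apr 16, 2201 → Apr 16, 2202: 365 days.
Apr 16, 2202 → Apr 16, 2203: 365 days.
Apr 16, 2203 → Apr 16, 2204: 366 days (Feb 29, 2204 is in that span).
Apr 16, 2204 → May 16, 2204: 30 days (April has 30).
May 16, 2204 → Jun 16, 2204: 31 days (May has 31).
Jun 16, 2204 → Jul 16, 2204: 30 days (June has 30).
Jul 16, 2204 → Aug 16, 2204: 31 days (July has 31).
Aug 16, 2204 → Sep 16, 2204: 31 days (August has 31).
Sep 16, 2204 → Oct 16, 2204: 30 days (September has 30).
Oct 16, 2204 → Nov 16, 2204: 31 days (October has 31).
Nov 16, 2204 → Dec 16, 2204: 30 days (November has 30).
Dec 16, 2204 → Jan 16, 2205: 31 days (December has 31).
Jan 16, 2205 → Feb 16, 2205: 31 days (January has 31).
Feb 16, 2205 → Mar 9, 2205: 21 days.
Total: 6901 days.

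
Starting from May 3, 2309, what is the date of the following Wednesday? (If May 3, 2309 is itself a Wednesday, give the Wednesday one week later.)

May 3, 2309 is a Monday.
From Monday to the next Wednesday is 2 days.
May 3, 2309 + 2 = May 5, 2309.

May 5, 2309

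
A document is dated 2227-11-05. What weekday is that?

Doomsday rule: the anchor day for the 2200s is Friday. For year 27: 27÷12 = 2 r 3, and 3÷4 = 0, so 2+3+0 = 5.
Friday + 5 ≡ Wednesday — that's 2227's doomsday.
In November the doomsday date is Nov 7.
Nov 5 is 2 days before Nov 7; 2 mod 7 = 2, so Wednesday − 2 = Monday.

Monday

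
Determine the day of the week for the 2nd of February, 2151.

Doomsday rule: the anchor day for the 2100s is Sunday. For year 51: 51÷12 = 4 r 3, and 3÷4 = 0, so 4+3+0 = 7.
Sunday + 7 ≡ Sunday — that's 2151's doomsday.
In February the doomsday date is Feb 28 (2151 is not a leap year).
Feb 2 is 26 days before Feb 28; 26 mod 7 = 5, so Sunday − 5 = Tuesday.

Tuesday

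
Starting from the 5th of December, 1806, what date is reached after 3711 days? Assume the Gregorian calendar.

February 1, 1817

+365 (one year) → Dec 5, 1807 (3346 left).
+366 (one year; includes Feb 29, 1808) → Dec 5, 1808 (2980 left).
+365 (one year) → Dec 5, 1809 (2615 left).
+365 (one year) → Dec 5, 1810 (2250 left).
+365 (one year) → Dec 5, 1811 (1885 left).
+366 (one year; includes Feb 29, 1812) → Dec 5, 1812 (1519 left).
+365 (one year) → Dec 5, 1813 (1154 left).
+365 (one year) → Dec 5, 1814 (789 left).
+365 (one year) → Dec 5, 1815 (424 left).
+366 (one year; includes Feb 29, 1816) → Dec 5, 1816 (58 left).
Dec has 31 days: +27 → Jan 1, 1817 (31 left).
Jan has 31 days: +31 → Feb 1, 1817 (0 left).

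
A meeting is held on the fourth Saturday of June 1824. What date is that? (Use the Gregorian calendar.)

June 1, 1824 is a Tuesday.
The first Saturday is therefore June 5 (4 days later).
The fourth Saturday is 5 + 3×7 = June 26.

June 26, 1824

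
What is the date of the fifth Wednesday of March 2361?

March 1, 2361 is a Wednesday.
The first Wednesday is therefore March 1 (same day).
The fifth Wednesday is 1 + 4×7 = March 29.

March 29, 2361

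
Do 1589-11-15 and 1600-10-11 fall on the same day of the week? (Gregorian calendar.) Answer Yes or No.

Yes

From Nov 15, 1589 to Oct 11, 1600 is 3983 days.
3983 mod 7 = 0, so they are the same weekday.
(Nov 15, 1589 is a Wednesday; Oct 11, 1600 is a Wednesday.)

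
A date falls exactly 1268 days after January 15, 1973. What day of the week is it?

First find the weekday of Jan 15, 1973. Doomsday rule: the anchor day for the 1900s is Wednesday. For year 73: 73÷12 = 6 r 1, and 1÷4 = 0, so 6+1+0 = 7.
Wednesday + 7 ≡ Wednesday — that's 1973's doomsday.
In January the doomsday date is Jan 3 (1973 is not a leap year).
Jan 15 is 12 days after Jan 3; 12 mod 7 = 5, so Wednesday + 5 = Monday.
1268 mod 7 = 1, so 1268 days after a Monday is Monday + 1 = Tuesday.

Tuesday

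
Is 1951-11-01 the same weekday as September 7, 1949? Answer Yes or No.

From Sep 7, 1949 to Nov 1, 1951 is 785 days.
785 mod 7 = 1, so they are different weekdays.
(Sep 7, 1949 is a Wednesday; Nov 1, 1951 is a Thursday.)

No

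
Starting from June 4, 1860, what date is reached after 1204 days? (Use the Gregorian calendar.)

+365 (one year) → Jun 4, 1861 (839 left).
+365 (one year) → Jun 4, 1862 (474 left).
+365 (one year) → Jun 4, 1863 (109 left).
Jun has 30 days: +27 → Jul 1, 1863 (82 left).
Jul has 31 days: +31 → Aug 1, 1863 (51 left).
Aug has 31 days: +31 → Sep 1, 1863 (20 left).
+20 → Sep 21, 1863.

September 21, 1863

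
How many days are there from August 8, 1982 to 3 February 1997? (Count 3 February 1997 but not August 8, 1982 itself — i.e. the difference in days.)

5293

Aug 8, 1982 → Aug 8, 1983: 365 days.
Aug 8, 1983 → Aug 8, 1984: 366 days (Feb 29, 1984 is in that span).
Aug 8, 1984 → Aug 8, 1985: 365 days.
Aug 8, 1985 → Aug 8, 1986: 365 days.
Aug 8, 1986 → Aug 8, 1987: 365 days.
Aug 8, 1987 → Aug 8, 1988: 366 days (Feb 29, 1988 is in that span).
Aug 8, 1988 → Aug 8, 1989: 365 days.
Aug 8, 1989 → Aug 8, 1990: 365 days.
Aug 8, 1990 → Aug 8, 1991: 365 days.
Aug 8, 1991 → Aug 8, 1992: 366 days (Feb 29, 1992 is in that span).
Aug 8, 1992 → Aug 8, 1993: 365 days.
Aug 8, 1993 → Aug 8, 1994: 365 days.
Aug 8, 1994 → Aug 8, 1995: 365 days.
Aug 8, 1995 → Aug 8, 1996: 366 days (Feb 29, 1996 is in that span).
Aug 8, 1996 → Sep 8, 1996: 31 days (August has 31).
Sep 8, 1996 → Oct 8, 1996: 30 days (September has 30).
Oct 8, 1996 → Nov 8, 1996: 31 days (October has 31).
Nov 8, 1996 → Dec 8, 1996: 30 days (November has 30).
Dec 8, 1996 → Jan 8, 1997: 31 days (December has 31).
Jan 8, 1997 → Feb 3, 1997: 26 days.
Total: 5293 days.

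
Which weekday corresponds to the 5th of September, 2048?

January 1, 2048 is a Wednesday.
Jan 1, 2048 → Feb 1, 2048: 31 days (January has 31).
Feb 1, 2048 → Mar 1, 2048: 29 days (February has 29).
Mar 1, 2048 → Apr 1, 2048: 31 days (March has 31).
Apr 1, 2048 → May 1, 2048: 30 days (April has 30).
May 1, 2048 → Jun 1, 2048: 31 days (May has 31).
Jun 1, 2048 → Jul 1, 2048: 30 days (June has 30).
Jul 1, 2048 → Aug 1, 2048: 31 days (July has 31).
Aug 1, 2048 → Sep 1, 2048: 31 days (August has 31).
Sep 1, 2048 → Sep 5, 2048: 4 days.
Total: 248 days.
248 mod 7 = 3, so Wednesday + 3 = Saturday.

Saturday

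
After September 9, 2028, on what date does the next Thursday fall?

September 14, 2028

Sep 9, 2028 is a Saturday.
From Saturday to the next Thursday is 5 days.
Sep 9, 2028 + 5 = Sep 14, 2028.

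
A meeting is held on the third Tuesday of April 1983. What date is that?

April 1, 1983 is a Friday.
The first Tuesday is therefore April 5 (4 days later).
The third Tuesday is 5 + 2×7 = April 19.

April 19, 1983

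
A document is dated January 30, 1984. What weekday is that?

January 1, 1984 is a Sunday.
Jan 1, 1984 → Jan 30, 1984: 29 days.
Total: 29 days.
29 mod 7 = 1, so Sunday + 1 = Monday.

Monday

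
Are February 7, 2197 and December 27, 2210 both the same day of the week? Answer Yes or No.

No

From Feb 7, 2197 to Dec 27, 2210 is 5070 days.
5070 mod 7 = 2, so they are different weekdays.
(Feb 7, 2197 is a Tuesday; Dec 27, 2210 is a Thursday.)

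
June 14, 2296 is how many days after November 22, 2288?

2761

Nov 22, 2288 → Nov 22, 2289: 365 days.
Nov 22, 2289 → Nov 22, 2290: 365 days.
Nov 22, 2290 → Nov 22, 2291: 365 days.
Nov 22, 2291 → Nov 22, 2292: 366 days (Feb 29, 2292 is in that span).
Nov 22, 2292 → Nov 22, 2293: 365 days.
Nov 22, 2293 → Nov 22, 2294: 365 days.
Nov 22, 2294 → Nov 22, 2295: 365 days.
Nov 22, 2295 → Dec 22, 2295: 30 days (November has 30).
Dec 22, 2295 → Jan 22, 2296: 31 days (December has 31).
Jan 22, 2296 → Feb 22, 2296: 31 days (January has 31).
Feb 22, 2296 → Mar 22, 2296: 29 days (February has 29).
Mar 22, 2296 → Apr 22, 2296: 31 days (March has 31).
Apr 22, 2296 → May 22, 2296: 30 days (April has 30).
May 22, 2296 → Jun 14, 2296: 23 days.
Total: 2761 days.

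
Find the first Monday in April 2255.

April 1, 2255 is a Sunday.
The first Monday is therefore April 2 (1 days later).

April 2, 2255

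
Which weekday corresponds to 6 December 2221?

Doomsday rule: the anchor day for the 2200s is Friday. For year 21: 21÷12 = 1 r 9, and 9÷4 = 2, so 1+9+2 = 12.
Friday + 12 ≡ Wednesday — that's 2221's doomsday.
In December the doomsday date is Dec 12.
Dec 6 is 6 days before Dec 12; 6 mod 7 = 6, so Wednesday − 6 = Thursday.

Thursday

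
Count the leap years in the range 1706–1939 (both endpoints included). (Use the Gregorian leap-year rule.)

Multiples of 4 in [1706,1939]: 58.
Of those, multiples of 100: 2 (not leap unless ÷400).
Multiples of 400: 0.
Leap years = 58 − 2 + 0 = 56.

56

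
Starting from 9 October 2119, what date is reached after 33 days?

Oct has 31 days: +23 → Nov 1, 2119 (10 left).
+10 → Nov 11, 2119.

November 11, 2119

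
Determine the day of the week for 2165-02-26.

Doomsday rule: the anchor day for the 2100s is Sunday. For year 65: 65÷12 = 5 r 5, and 5÷4 = 1, so 5+5+1 = 11.
Sunday + 11 ≡ Thursday — that's 2165's doomsday.
In February the doomsday date is Feb 28 (2165 is not a leap year).
Feb 26 is 2 days before Feb 28; 2 mod 7 = 2, so Thursday − 2 = Tuesday.

Tuesday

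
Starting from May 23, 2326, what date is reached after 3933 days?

+365 (one year) → May 23, 2327 (3568 left).
+366 (one year; includes Feb 29, 2328) → May 23, 2328 (3202 left).
+365 (one year) → May 23, 2329 (2837 left).
+365 (one year) → May 23, 2330 (2472 left).
+365 (one year) → May 23, 2331 (2107 left).
+366 (one year; includes Feb 29, 2332) → May 23, 2332 (1741 left).
+365 (one year) → May 23, 2333 (1376 left).
+365 (one year) → May 23, 2334 (1011 left).
+365 (one year) → May 23, 2335 (646 left).
+366 (one year; includes Feb 29, 2336) → May 23, 2336 (280 left).
May has 31 days: +9 → Jun 1, 2336 (271 left).
Jun has 30 days: +30 → Jul 1, 2336 (241 left).
Jul has 31 days: +31 → Aug 1, 2336 (210 left).
Aug has 31 days: +31 → Sep 1, 2336 (179 left).
Sep has 30 days: +30 → Oct 1, 2336 (149 left).
Oct has 31 days: +31 → Nov 1, 2336 (118 left).
Nov has 30 days: +30 → Dec 1, 2336 (88 left).
Dec has 31 days: +31 → Jan 1, 2337 (57 left).
Jan has 31 days: +31 → Feb 1, 2337 (26 left).
+26 → Feb 27, 2337.

February 27, 2337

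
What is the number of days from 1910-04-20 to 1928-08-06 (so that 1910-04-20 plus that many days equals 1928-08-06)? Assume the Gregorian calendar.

Apr 20, 1910 → Apr 20, 1911: 365 days.
Apr 20, 1911 → Apr 20, 1912: 366 days (Feb 29, 1912 is in that span).
Apr 20, 1912 → Apr 20, 1913: 365 days.
Apr 20, 1913 → Apr 20, 1914: 365 days.
Apr 20, 1914 → Apr 20, 1915: 365 days.
Apr 20, 1915 → Apr 20, 1916: 366 days (Feb 29, 1916 is in that span).
Apr 20, 1916 → Apr 20, 1917: 365 days.
Apr 20, 1917 → Apr 20, 1918: 365 days.
Apr 20, 1918 → Apr 20, 1919: 365 days.
Apr 20, 1919 → Apr 20, 1920: 366 days (Feb 29, 1920 is in that span).
Apr 20, 1920 → Apr 20, 1921: 365 days.
Apr 20, 1921 → Apr 20, 1922: 365 days.
Apr 20, 1922 → Apr 20, 1923: 365 days.
Apr 20, 1923 → Apr 20, 1924: 366 days (Feb 29, 1924 is in that span).
Apr 20, 1924 → Apr 20, 1925: 365 days.
Apr 20, 1925 → Apr 20, 1926: 365 days.
Apr 20, 1926 → Apr 20, 1927: 365 days.
Apr 20, 1927 → Apr 20, 1928: 366 days (Feb 29, 1928 is in that span).
Apr 20, 1928 → May 20, 1928: 30 days (April has 30).
May 20, 1928 → Jun 20, 1928: 31 days (May has 31).
Jun 20, 1928 → Jul 20, 1928: 30 days (June has 30).
Jul 20, 1928 → Aug 6, 1928: 17 days.
Total: 6683 days.

6683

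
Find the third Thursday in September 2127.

September 1, 2127 is a Monday.
The first Thursday is therefore September 4 (3 days later).
The third Thursday is 4 + 2×7 = September 18.

September 18, 2127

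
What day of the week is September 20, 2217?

Saturday

Doomsday rule: the anchor day for the 2200s is Friday. For year 17: 17÷12 = 1 r 5, and 5÷4 = 1, so 1+5+1 = 7.
Friday + 7 ≡ Friday — that's 2217's doomsday.
In September the doomsday date is Sep 5.
Sep 20 is 15 days after Sep 5; 15 mod 7 = 1, so Friday + 1 = Saturday.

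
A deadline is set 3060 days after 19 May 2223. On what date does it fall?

October 4, 2231

+366 (one year; includes Feb 29, 2224) → May 19, 2224 (2694 left).
+365 (one year) → May 19, 2225 (2329 left).
+365 (one year) → May 19, 2226 (1964 left).
+365 (one year) → May 19, 2227 (1599 left).
+366 (one year; includes Feb 29, 2228) → May 19, 2228 (1233 left).
+365 (one year) → May 19, 2229 (868 left).
+365 (one year) → May 19, 2230 (503 left).
+365 (one year) → May 19, 2231 (138 left).
May has 31 days: +13 → Jun 1, 2231 (125 left).
Jun has 30 days: +30 → Jul 1, 2231 (95 left).
Jul has 31 days: +31 → Aug 1, 2231 (64 left).
Aug has 31 days: +31 → Sep 1, 2231 (33 left).
Sep has 30 days: +30 → Oct 1, 2231 (3 left).
+3 → Oct 4, 2231.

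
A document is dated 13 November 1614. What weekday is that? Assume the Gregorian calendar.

Doomsday rule: the anchor day for the 1600s is Tuesday. For year 14: 14÷12 = 1 r 2, and 2÷4 = 0, so 1+2+0 = 3.
Tuesday + 3 ≡ Friday — that's 1614's doomsday.
In November the doomsday date is Nov 7.
Nov 13 is 6 days after Nov 7; 6 mod 7 = 6, so Friday + 6 = Thursday.

Thursday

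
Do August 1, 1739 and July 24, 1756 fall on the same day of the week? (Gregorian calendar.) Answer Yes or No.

Yes

From Aug 1, 1739 to Jul 24, 1756 is 6202 days.
6202 mod 7 = 0, so they are the same weekday.
(Aug 1, 1739 is a Saturday; Jul 24, 1756 is a Saturday.)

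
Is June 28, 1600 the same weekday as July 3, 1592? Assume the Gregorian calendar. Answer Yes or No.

From Jul 3, 1592 to Jun 28, 1600 is 2917 days.
2917 mod 7 = 5, so they are different weekdays.
(Jul 3, 1592 is a Friday; Jun 28, 1600 is a Wednesday.)

No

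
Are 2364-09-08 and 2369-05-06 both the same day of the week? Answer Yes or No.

Yes

From Sep 8, 2364 to May 6, 2369 is 1701 days.
1701 mod 7 = 0, so they are the same weekday.
(Sep 8, 2364 is a Tuesday; May 6, 2369 is a Tuesday.)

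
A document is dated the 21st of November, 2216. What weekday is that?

Doomsday rule: the anchor day for the 2200s is Friday. For year 16: 16÷12 = 1 r 4, and 4÷4 = 1, so 1+4+1 = 6.
Friday + 6 ≡ Thursday — that's 2216's doomsday.
In November the doomsday date is Nov 7.
Nov 21 is 14 days after Nov 7; 14 mod 7 = 0, so Thursday + 0 = Thursday.

Thursday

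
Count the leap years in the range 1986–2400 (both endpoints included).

101

Multiples of 4 in [1986,2400]: 104.
Of those, multiples of 100: 5 (not leap unless ÷400).
Multiples of 400: 2.
Leap years = 104 − 5 + 2 = 101.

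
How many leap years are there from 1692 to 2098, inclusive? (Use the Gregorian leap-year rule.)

Multiples of 4 in [1692,2098]: 102.
Of those, multiples of 100: 4 (not leap unless ÷400).
Multiples of 400: 1.
Leap years = 102 − 4 + 1 = 99.

99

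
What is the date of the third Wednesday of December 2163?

December 1, 2163 is a Thursday.
The first Wednesday is therefore December 7 (6 days later).
The third Wednesday is 7 + 2×7 = December 21.

December 21, 2163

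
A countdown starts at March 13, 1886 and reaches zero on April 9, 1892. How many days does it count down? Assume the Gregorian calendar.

2219

Mar 13, 1886 → Mar 13, 1887: 365 days.
Mar 13, 1887 → Mar 13, 1888: 366 days (Feb 29, 1888 is in that span).
Mar 13, 1888 → Mar 13, 1889: 365 days.
Mar 13, 1889 → Mar 13, 1890: 365 days.
Mar 13, 1890 → Mar 13, 1891: 365 days.
Mar 13, 1891 → Apr 13, 1891: 31 days (March has 31).
Apr 13, 1891 → May 13, 1891: 30 days (April has 30).
May 13, 1891 → Jun 13, 1891: 31 days (May has 31).
Jun 13, 1891 → Jul 13, 1891: 30 days (June has 30).
Jul 13, 1891 → Aug 13, 1891: 31 days (July has 31).
Aug 13, 1891 → Sep 13, 1891: 31 days (August has 31).
Sep 13, 1891 → Oct 13, 1891: 30 days (September has 30).
Oct 13, 1891 → Nov 13, 1891: 31 days (October has 31).
Nov 13, 1891 → Dec 13, 1891: 30 days (November has 30).
Dec 13, 1891 → Jan 13, 1892: 31 days (December has 31).
Jan 13, 1892 → Feb 13, 1892: 31 days (January has 31).
Feb 13, 1892 → Mar 13, 1892: 29 days (February has 29).
Mar 13, 1892 → Apr 9, 1892: 27 days.
Total: 2219 days.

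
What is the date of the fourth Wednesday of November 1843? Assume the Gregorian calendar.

November 22, 1843

November 1, 1843 is a Wednesday.
The first Wednesday is therefore November 1 (same day).
The fourth Wednesday is 1 + 3×7 = November 22.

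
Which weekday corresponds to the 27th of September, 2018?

Doomsday rule: the anchor day for the 2000s is Tuesday. For year 18: 18÷12 = 1 r 6, and 6÷4 = 1, so 1+6+1 = 8.
Tuesday + 8 ≡ Wednesday — that's 2018's doomsday.
In September the doomsday date is Sep 5.
Sep 27 is 22 days after Sep 5; 22 mod 7 = 1, so Wednesday + 1 = Thursday.

Thursday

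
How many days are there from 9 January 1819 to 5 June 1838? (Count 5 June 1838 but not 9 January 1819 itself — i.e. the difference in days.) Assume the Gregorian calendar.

7087

Jan 9, 1819 → Jan 9, 1820: 365 days.
Jan 9, 1820 → Jan 9, 1821: 366 days (Feb 29, 1820 is in that span).
Jan 9, 1821 → Jan 9, 1822: 365 days.
Jan 9, 1822 → Jan 9, 1823: 365 days.
Jan 9, 1823 → Jan 9, 1824: 365 days.
Jan 9, 1824 → Jan 9, 1825: 366 days (Feb 29, 1824 is in that span).
Jan 9, 1825 → Jan 9, 1826: 365 days.
Jan 9, 1826 → Jan 9, 1827: 365 days.
Jan 9, 1827 → Jan 9, 1828: 365 days.
Jan 9, 1828 → Jan 9, 1829: 366 days (Feb 29, 1828 is in that span).
Jan 9, 1829 → Jan 9, 1830: 365 days.
Jan 9, 1830 → Jan 9, 1831: 365 days.
Jan 9, 1831 → Jan 9, 1832: 365 days.
Jan 9, 1832 → Jan 9, 1833: 366 days (Feb 29, 1832 is in that span).
Jan 9, 1833 → Jan 9, 1834: 365 days.
Jan 9, 1834 → Jan 9, 1835: 365 days.
Jan 9, 1835 → Jan 9, 1836: 365 days.
Jan 9, 1836 → Jan 9, 1837: 366 days (Feb 29, 1836 is in that span).
Jan 9, 1837 → Jan 9, 1838: 365 days.
Jan 9, 1838 → Feb 9, 1838: 31 days (January has 31).
Feb 9, 1838 → Mar 9, 1838: 28 days (February has 28).
Mar 9, 1838 → Apr 9, 1838: 31 days (March has 31).
Apr 9, 1838 → May 9, 1838: 30 days (April has 30).
May 9, 1838 → Jun 5, 1838: 27 days.
Total: 7087 days.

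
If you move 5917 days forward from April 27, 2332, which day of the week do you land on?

Friday

Apr 27, 2332 is a Wednesday.
5917 mod 7 = 2, so 5917 days after a Wednesday is Wednesday + 2 = Friday.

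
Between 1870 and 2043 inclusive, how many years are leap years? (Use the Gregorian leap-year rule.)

42

Multiples of 4 in [1870,2043]: 43.
Of those, multiples of 100: 2 (not leap unless ÷400).
Multiples of 400: 1.
Leap years = 43 − 2 + 1 = 42.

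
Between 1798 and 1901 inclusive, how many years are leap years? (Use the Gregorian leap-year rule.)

Multiples of 4 in [1798,1901]: 26.
Of those, multiples of 100: 2 (not leap unless ÷400).
Multiples of 400: 0.
Leap years = 26 − 2 + 0 = 24.

24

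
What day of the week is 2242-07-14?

Thursday

Doomsday rule: the anchor day for the 2200s is Friday. For year 42: 42÷12 = 3 r 6, and 6÷4 = 1, so 3+6+1 = 10.
Friday + 10 ≡ Monday — that's 2242's doomsday.
In July the doomsday date is Jul 11.
Jul 14 is 3 days after Jul 11; 3 mod 7 = 3, so Monday + 3 = Thursday.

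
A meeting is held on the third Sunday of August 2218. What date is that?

August 16, 2218

August 1, 2218 is a Saturday.
The first Sunday is therefore August 2 (1 days later).
The third Sunday is 2 + 2×7 = August 16.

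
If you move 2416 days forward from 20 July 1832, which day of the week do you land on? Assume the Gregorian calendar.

Jul 20, 1832 is a Friday.
2416 mod 7 = 1, so 2416 days after a Friday is Friday + 1 = Saturday.

Saturday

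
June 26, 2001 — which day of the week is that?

Tuesday

January 1, 2001 is a Monday.
Jan 1, 2001 → Feb 1, 2001: 31 days (January has 31).
Feb 1, 2001 → Mar 1, 2001: 28 days (February has 28).
Mar 1, 2001 → Apr 1, 2001: 31 days (March has 31).
Apr 1, 2001 → May 1, 2001: 30 days (April has 30).
May 1, 2001 → Jun 1, 2001: 31 days (May has 31).
Jun 1, 2001 → Jun 26, 2001: 25 days.
Total: 176 days.
176 mod 7 = 1, so Monday + 1 = Tuesday.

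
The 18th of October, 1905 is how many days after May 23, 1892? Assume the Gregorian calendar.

4895

May 23, 1892 → May 23, 1893: 365 days.
May 23, 1893 → May 23, 1894: 365 days.
May 23, 1894 → May 23, 1895: 365 days.
May 23, 1895 → May 23, 1896: 366 days (Feb 29, 1896 is in that span).
May 23, 1896 → May 23, 1897: 365 days.
May 23, 1897 → May 23, 1898: 365 days.
May 23, 1898 → May 23, 1899: 365 days.
May 23, 1899 → May 23, 1900: 365 days.
May 23, 1900 → May 23, 1901: 365 days.
May 23, 1901 → May 23, 1902: 365 days.
May 23, 1902 → May 23, 1903: 365 days.
May 23, 1903 → May 23, 1904: 366 days (Feb 29, 1904 is in that span).
May 23, 1904 → May 23, 1905: 365 days.
May 23, 1905 → Jun 23, 1905: 31 days (May has 31).
Jun 23, 1905 → Jul 23, 1905: 30 days (June has 30).
Jul 23, 1905 → Aug 23, 1905: 31 days (July has 31).
Aug 23, 1905 → Sep 23, 1905: 31 days (August has 31).
Sep 23, 1905 → Oct 18, 1905: 25 days.
Total: 4895 days.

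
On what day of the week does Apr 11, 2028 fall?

Doomsday rule: the anchor day for the 2000s is Tuesday. For year 28: 28÷12 = 2 r 4, and 4÷4 = 1, so 2+4+1 = 7.
Tuesday + 7 ≡ Tuesday — that's 2028's doomsday.
In April the doomsday date is Apr 4.
Apr 11 is 7 days after Apr 4; 7 mod 7 = 0, so Tuesday + 0 = Tuesday.

Tuesday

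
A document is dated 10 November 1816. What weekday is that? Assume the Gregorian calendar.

Sunday

January 1, 1816 is a Monday.
Jan 1, 1816 → Feb 1, 1816: 31 days (January has 31).
Feb 1, 1816 → Mar 1, 1816: 29 days (February has 29).
Mar 1, 1816 → Apr 1, 1816: 31 days (March has 31).
Apr 1, 1816 → May 1, 1816: 30 days (April has 30).
May 1, 1816 → Jun 1, 1816: 31 days (May has 31).
Jun 1, 1816 → Jul 1, 1816: 30 days (June has 30).
Jul 1, 1816 → Aug 1, 1816: 31 days (July has 31).
Aug 1, 1816 → Sep 1, 1816: 31 days (August has 31).
Sep 1, 1816 → Oct 1, 1816: 30 days (September has 30).
Oct 1, 1816 → Nov 1, 1816: 31 days (October has 31).
Nov 1, 1816 → Nov 10, 1816: 9 days.
Total: 314 days.
314 mod 7 = 6, so Monday + 6 = Sunday.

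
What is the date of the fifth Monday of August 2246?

August 31, 2246

August 1, 2246 is a Saturday.
The first Monday is therefore August 3 (2 days later).
The fifth Monday is 3 + 4×7 = August 31.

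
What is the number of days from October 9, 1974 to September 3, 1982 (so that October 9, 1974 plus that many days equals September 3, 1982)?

2886

Oct 9, 1974 → Oct 9, 1975: 365 days.
Oct 9, 1975 → Oct 9, 1976: 366 days (Feb 29, 1976 is in that span).
Oct 9, 1976 → Oct 9, 1977: 365 days.
Oct 9, 1977 → Oct 9, 1978: 365 days.
Oct 9, 1978 → Oct 9, 1979: 365 days.
Oct 9, 1979 → Oct 9, 1980: 366 days (Feb 29, 1980 is in that span).
Oct 9, 1980 → Oct 9, 1981: 365 days.
Oct 9, 1981 → Nov 9, 1981: 31 days (October has 31).
Nov 9, 1981 → Dec 9, 1981: 30 days (November has 30).
Dec 9, 1981 → Jan 9, 1982: 31 days (December has 31).
Jan 9, 1982 → Feb 9, 1982: 31 days (January has 31).
Feb 9, 1982 → Mar 9, 1982: 28 days (February has 28).
Mar 9, 1982 → Apr 9, 1982: 31 days (March has 31).
Apr 9, 1982 → May 9, 1982: 30 days (April has 30).
May 9, 1982 → Jun 9, 1982: 31 days (May has 31).
Jun 9, 1982 → Jul 9, 1982: 30 days (June has 30).
Jul 9, 1982 → Aug 9, 1982: 31 days (July has 31).
Aug 9, 1982 → Sep 3, 1982: 25 days.
Total: 2886 days.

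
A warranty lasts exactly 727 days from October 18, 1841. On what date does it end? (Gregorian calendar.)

October 15, 1843

+365 (one year) → Oct 18, 1842 (362 left).
Oct has 31 days: +14 → Nov 1, 1842 (348 left).
Nov has 30 days: +30 → Dec 1, 1842 (318 left).
Dec has 31 days: +31 → Jan 1, 1843 (287 left).
Jan has 31 days: +31 → Feb 1, 1843 (256 left).
Feb has 28 days: +28 → Mar 1, 1843 (228 left).
Mar has 31 days: +31 → Apr 1, 1843 (197 left).
Apr has 30 days: +30 → May 1, 1843 (167 left).
May has 31 days: +31 → Jun 1, 1843 (136 left).
Jun has 30 days: +30 → Jul 1, 1843 (106 left).
Jul has 31 days: +31 → Aug 1, 1843 (75 left).
Aug has 31 days: +31 → Sep 1, 1843 (44 left).
Sep has 30 days: +30 → Oct 1, 1843 (14 left).
+14 → Oct 15, 1843.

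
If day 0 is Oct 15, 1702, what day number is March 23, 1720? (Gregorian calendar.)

6369

Oct 15, 1702 → Oct 15, 1703: 365 days.
Oct 15, 1703 → Oct 15, 1704: 366 days (Feb 29, 1704 is in that span).
Oct 15, 1704 → Oct 15, 1705: 365 days.
Oct 15, 1705 → Oct 15, 1706: 365 days.
Oct 15, 1706 → Oct 15, 1707: 365 days.
Oct 15, 1707 → Oct 15, 1708: 366 days (Feb 29, 1708 is in that span).
Oct 15, 1708 → Oct 15, 1709: 365 days.
Oct 15, 1709 → Oct 15, 1710: 365 days.
Oct 15, 1710 → Oct 15, 1711: 365 days.
Oct 15, 1711 → Oct 15, 1712: 366 days (Feb 29, 1712 is in that span).
Oct 15, 1712 → Oct 15, 1713: 365 days.
Oct 15, 1713 → Oct 15, 1714: 365 days.
Oct 15, 1714 → Oct 15, 1715: 365 days.
Oct 15, 1715 → Oct 15, 1716: 366 days (Feb 29, 1716 is in that span).
Oct 15, 1716 → Oct 15, 1717: 365 days.
Oct 15, 1717 → Oct 15, 1718: 365 days.
Oct 15, 1718 → Oct 15, 1719: 365 days.
Oct 15, 1719 → Nov 15, 1719: 31 days (October has 31).
Nov 15, 1719 → Dec 15, 1719: 30 days (November has 30).
Dec 15, 1719 → Jan 15, 1720: 31 days (December has 31).
Jan 15, 1720 → Feb 15, 1720: 31 days (January has 31).
Feb 15, 1720 → Mar 15, 1720: 29 days (February has 29).
Mar 15, 1720 → Mar 23, 1720: 8 days.
Total: 6369 days.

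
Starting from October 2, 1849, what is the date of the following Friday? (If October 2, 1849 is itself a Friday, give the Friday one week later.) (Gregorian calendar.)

Oct 2, 1849 is a Tuesday.
From Tuesday to the next Friday is 3 days.
Oct 2, 1849 + 3 = Oct 5, 1849.

October 5, 1849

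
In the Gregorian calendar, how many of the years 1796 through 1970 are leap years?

42

Multiples of 4 in [1796,1970]: 44.
Of those, multiples of 100: 2 (not leap unless ÷400).
Multiples of 400: 0.
Leap years = 44 − 2 + 0 = 42.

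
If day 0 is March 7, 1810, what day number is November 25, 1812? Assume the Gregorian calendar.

994

Mar 7, 1810 → Mar 7, 1811: 365 days.
Mar 7, 1811 → Mar 7, 1812: 366 days (Feb 29, 1812 is in that span).
Mar 7, 1812 → Apr 7, 1812: 31 days (March has 31).
Apr 7, 1812 → May 7, 1812: 30 days (April has 30).
May 7, 1812 → Jun 7, 1812: 31 days (May has 31).
Jun 7, 1812 → Jul 7, 1812: 30 days (June has 30).
Jul 7, 1812 → Aug 7, 1812: 31 days (July has 31).
Aug 7, 1812 → Sep 7, 1812: 31 days (August has 31).
Sep 7, 1812 → Oct 7, 1812: 30 days (September has 30).
Oct 7, 1812 → Nov 7, 1812: 31 days (October has 31).
Nov 7, 1812 → Nov 25, 1812: 18 days.
Total: 994 days.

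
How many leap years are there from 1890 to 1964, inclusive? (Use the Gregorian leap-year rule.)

Multiples of 4 in [1890,1964]: 19.
Of those, multiples of 100: 1 (not leap unless ÷400).
Multiples of 400: 0.
Leap years = 19 − 1 + 0 = 18.

18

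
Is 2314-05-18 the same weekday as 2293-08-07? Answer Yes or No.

Yes

From Aug 7, 2293 to May 18, 2314 is 7588 days.
7588 mod 7 = 0, so they are the same weekday.
(Aug 7, 2293 is a Monday; May 18, 2314 is a Monday.)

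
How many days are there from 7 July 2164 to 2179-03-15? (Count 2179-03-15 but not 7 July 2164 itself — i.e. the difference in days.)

5364

Jul 7, 2164 → Jul 7, 2165: 365 days.
Jul 7, 2165 → Jul 7, 2166: 365 days.
Jul 7, 2166 → Jul 7, 2167: 365 days.
Jul 7, 2167 → Jul 7, 2168: 366 days (Feb 29, 2168 is in that span).
Jul 7, 2168 → Jul 7, 2169: 365 days.
Jul 7, 2169 → Jul 7, 2170: 365 days.
Jul 7, 2170 → Jul 7, 2171: 365 days.
Jul 7, 2171 → Jul 7, 2172: 366 days (Feb 29, 2172 is in that span).
Jul 7, 2172 → Jul 7, 2173: 365 days.
Jul 7, 2173 → Jul 7, 2174: 365 days.
Jul 7, 2174 → Jul 7, 2175: 365 days.
Jul 7, 2175 → Jul 7, 2176: 366 days (Feb 29, 2176 is in that span).
Jul 7, 2176 → Jul 7, 2177: 365 days.
Jul 7, 2177 → Jul 7, 2178: 365 days.
Jul 7, 2178 → Aug 7, 2178: 31 days (July has 31).
Aug 7, 2178 → Sep 7, 2178: 31 days (August has 31).
Sep 7, 2178 → Oct 7, 2178: 30 days (September has 30).
Oct 7, 2178 → Nov 7, 2178: 31 days (October has 31).
Nov 7, 2178 → Dec 7, 2178: 30 days (November has 30).
Dec 7, 2178 → Jan 7, 2179: 31 days (December has 31).
Jan 7, 2179 → Feb 7, 2179: 31 days (January has 31).
Feb 7, 2179 → Mar 7, 2179: 28 days (February has 28).
Mar 7, 2179 → Mar 15, 2179: 8 days.
Total: 5364 days.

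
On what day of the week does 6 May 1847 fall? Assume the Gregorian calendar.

Thursday

January 1, 1847 is a Friday.
Jan 1, 1847 → Feb 1, 1847: 31 days (January has 31).
Feb 1, 1847 → Mar 1, 1847: 28 days (February has 28).
Mar 1, 1847 → Apr 1, 1847: 31 days (March has 31).
Apr 1, 1847 → May 1, 1847: 30 days (April has 30).
May 1, 1847 → May 6, 1847: 5 days.
Total: 125 days.
125 mod 7 = 6, so Friday + 6 = Thursday.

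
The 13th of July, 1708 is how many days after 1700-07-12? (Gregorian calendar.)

Jul 12, 1700 → Jul 12, 1701: 365 days.
Jul 12, 1701 → Jul 12, 1702: 365 days.
Jul 12, 1702 → Jul 12, 1703: 365 days.
Jul 12, 1703 → Jul 12, 1704: 366 days (Feb 29, 1704 is in that span).
Jul 12, 1704 → Jul 12, 1705: 365 days.
Jul 12, 1705 → Jul 12, 1706: 365 days.
Jul 12, 1706 → Jul 12, 1707: 365 days.
Jul 12, 1707 → Aug 12, 1707: 31 days (July has 31).
Aug 12, 1707 → Sep 12, 1707: 31 days (August has 31).
Sep 12, 1707 → Oct 12, 1707: 30 days (September has 30).
Oct 12, 1707 → Nov 12, 1707: 31 days (October has 31).
Nov 12, 1707 → Dec 12, 1707: 30 days (November has 30).
Dec 12, 1707 → Jan 12, 1708: 31 days (December has 31).
Jan 12, 1708 → Feb 12, 1708: 31 days (January has 31).
Feb 12, 1708 → Mar 12, 1708: 29 days (February has 29).
Mar 12, 1708 → Apr 12, 1708: 31 days (March has 31).
Apr 12, 1708 → May 12, 1708: 30 days (April has 30).
May 12, 1708 → Jun 12, 1708: 31 days (May has 31).
Jun 12, 1708 → Jul 12, 1708: 30 days (June has 30).
Jul 12, 1708 → Jul 13, 1708: 1 days.
Total: 2923 days.

2923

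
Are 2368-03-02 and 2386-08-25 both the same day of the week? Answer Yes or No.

From Mar 2, 2368 to Aug 25, 2386 is 6750 days.
6750 mod 7 = 2, so they are different weekdays.
(Mar 2, 2368 is a Saturday; Aug 25, 2386 is a Monday.)

No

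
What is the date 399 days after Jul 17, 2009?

August 20, 2010

Jul has 31 days: +15 → Aug 1, 2009 (384 left).
Aug has 31 days: +31 → Sep 1, 2009 (353 left).
Sep has 30 days: +30 → Oct 1, 2009 (323 left).
Oct has 31 days: +31 → Nov 1, 2009 (292 left).
Nov has 30 days: +30 → Dec 1, 2009 (262 left).
Dec has 31 days: +31 → Jan 1, 2010 (231 left).
Jan has 31 days: +31 → Feb 1, 2010 (200 left).
Feb has 28 days: +28 → Mar 1, 2010 (172 left).
Mar has 31 days: +31 → Apr 1, 2010 (141 left).
Apr has 30 days: +30 → May 1, 2010 (111 left).
May has 31 days: +31 → Jun 1, 2010 (80 left).
Jun has 30 days: +30 → Jul 1, 2010 (50 left).
Jul has 31 days: +31 → Aug 1, 2010 (19 left).
+19 → Aug 20, 2010.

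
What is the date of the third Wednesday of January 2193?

January 16, 2193

January 1, 2193 is a Tuesday.
The first Wednesday is therefore January 2 (1 days later).
The third Wednesday is 2 + 2×7 = January 16.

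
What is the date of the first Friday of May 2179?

May 7, 2179

May 1, 2179 is a Saturday.
The first Friday is therefore May 7 (6 days later).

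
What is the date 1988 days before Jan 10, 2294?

−365 (one year) → Jan 10, 2293 (1623 left).
−366 (one year; includes Feb 29, 2292) → Jan 10, 2292 (1257 left).
−365 (one year) → Jan 10, 2291 (892 left).
−365 (one year) → Jan 10, 2290 (527 left).
−365 (one year) → Jan 10, 2289 (162 left).
−10 → Dec 31, 2288 (end of Dec, 31 days; 152 left).
−31 → Nov 30, 2288 (end of Nov, 30 days; 121 left).
−30 → Oct 31, 2288 (end of Oct, 31 days; 91 left).
−31 → Sep 30, 2288 (end of Sep, 30 days; 60 left).
−30 → Aug 31, 2288 (end of Aug, 31 days; 30 left).
−30 → Aug 1, 2288.

August 1, 2288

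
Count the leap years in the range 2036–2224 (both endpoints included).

46

Multiples of 4 in [2036,2224]: 48.
Of those, multiples of 100: 2 (not leap unless ÷400).
Multiples of 400: 0.
Leap years = 48 − 2 + 0 = 46.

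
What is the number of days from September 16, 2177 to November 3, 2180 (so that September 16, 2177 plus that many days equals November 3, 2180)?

1144

Sep 16, 2177 → Sep 16, 2178: 365 days.
Sep 16, 2178 → Sep 16, 2179: 365 days.
Sep 16, 2179 → Sep 16, 2180: 366 days (Feb 29, 2180 is in that span).
Sep 16, 2180 → Oct 16, 2180: 30 days (September has 30).
Oct 16, 2180 → Nov 3, 2180: 18 days.
Total: 1144 days.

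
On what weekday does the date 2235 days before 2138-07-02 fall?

Monday

First find the weekday of Jul 2, 2138. Doomsday rule: the anchor day for the 2100s is Sunday. For year 38: 38÷12 = 3 r 2, and 2÷4 = 0, so 3+2+0 = 5.
Sunday + 5 ≡ Friday — that's 2138's doomsday.
In July the doomsday date is Jul 11.
Jul 2 is 9 days before Jul 11; 9 mod 7 = 2, so Friday − 2 = Wednesday.
2235 mod 7 = 2, so 2235 days before a Wednesday is Wednesday − 2 = Monday.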